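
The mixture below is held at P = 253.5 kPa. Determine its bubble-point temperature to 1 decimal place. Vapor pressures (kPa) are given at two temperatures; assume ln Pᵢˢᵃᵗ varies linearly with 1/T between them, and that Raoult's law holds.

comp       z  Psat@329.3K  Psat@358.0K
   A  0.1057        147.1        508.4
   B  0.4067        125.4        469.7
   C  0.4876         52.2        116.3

Bubble-point temperature: ΣzᵢPᵢˢᵃᵗ(T) = P. Interpolate ln Pᵢˢᵃᵗ = aᵢ + bᵢ/T.
  T = 329.3 K: ΣzᵢPᵢˢᵃᵗ = 92.00 kPa
  T = 358.0 K: ΣzᵢPᵢˢᵃᵗ = 301.47 kPa
  T = 343.6 K: ΣzᵢPᵢˢᵃᵗ = 169.41 kPa
  T = 350.8 K: ΣzᵢPᵢˢᵃᵗ = 227.06 kPa
  T = 354.4 K: ΣzᵢPᵢˢᵃᵗ = 261.93 kPa
  T = 352.6 K: ΣzᵢPᵢˢᵃᵗ = 243.94 kPa
Interpolating between 352.6 K and 354.4 K gives T ≈ 353.6 K.

T = 353.6 K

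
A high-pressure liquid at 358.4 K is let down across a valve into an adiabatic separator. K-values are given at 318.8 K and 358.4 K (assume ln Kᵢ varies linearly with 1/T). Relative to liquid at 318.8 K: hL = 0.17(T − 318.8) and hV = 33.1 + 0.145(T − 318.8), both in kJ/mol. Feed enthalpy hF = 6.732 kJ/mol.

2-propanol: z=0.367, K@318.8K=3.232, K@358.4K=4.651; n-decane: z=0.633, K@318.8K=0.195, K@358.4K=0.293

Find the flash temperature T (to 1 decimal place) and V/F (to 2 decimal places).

T = 321.8 K, V/F = 0.19

Adiabatic flash: solve Rachford–Rice at each trial T, then check hF = ψ·hV(T) + (1−ψ)·hL(T).
  T = 318.8 K: K = (3.232, 0.195), RR gives ψ = 0.172, H_out = 5.703 kJ/mol
  T = 358.4 K: K = (4.651, 0.293), RR gives ψ = 0.346, H_out = 17.833 kJ/mol
  T = 338.6 K: K = (3.919, 0.242), RR gives ψ = 0.267, H_out = 12.079 kJ/mol
  T = 328.7 K: K = (3.569, 0.218), RR gives ψ = 0.223, H_out = 9.004 kJ/mol
  T = 323.8 K: K = (3.401, 0.206), RR gives ψ = 0.199, H_out = 7.405 kJ/mol
  T = 321.3 K: K = (3.316, 0.201), RR gives ψ = 0.186, H_out = 6.564 kJ/mol
  T = 322.6 K: K = (3.360, 0.204), RR gives ψ = 0.193, H_out = 7.003 kJ/mol
Linear interpolation between T = 321.3 (H_out = 6.564) and T = 322.6 (H_out = 7.003) on hF = 6.732 gives T ≈ 321.8 K, at which ψ = 0.19.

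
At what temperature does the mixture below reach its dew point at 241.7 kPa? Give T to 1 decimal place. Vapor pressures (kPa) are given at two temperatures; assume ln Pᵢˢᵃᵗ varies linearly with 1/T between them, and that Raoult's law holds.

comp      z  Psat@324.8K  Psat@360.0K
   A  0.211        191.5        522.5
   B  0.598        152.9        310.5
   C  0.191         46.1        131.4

Dew-point temperature: Σzᵢ·P/Pᵢˢᵃᵗ(T) = 1. Interpolate ln Pᵢˢᵃᵗ = aᵢ + bᵢ/T.
  T = 324.8 K: ΣzᵢP/Pᵢˢᵃᵗ = 2.2130
  T = 360.0 K: ΣzᵢP/Pᵢˢᵃᵗ = 0.9144
  T = 342.4 K: ΣzᵢP/Pᵢˢᵃᵗ = 1.3859
  T = 351.2 K: ΣzᵢP/Pᵢˢᵃᵗ = 1.1190
  T = 355.6 K: ΣzᵢP/Pᵢˢᵃᵗ = 1.0101
  T = 357.8 K: ΣzᵢP/Pᵢˢᵃᵗ = 0.9608
  T = 356.7 K: ΣzᵢP/Pᵢˢᵃᵗ = 0.9850
Interpolating between 355.6 K and 356.7 K gives T ≈ 356.0 K.

T = 356.0 K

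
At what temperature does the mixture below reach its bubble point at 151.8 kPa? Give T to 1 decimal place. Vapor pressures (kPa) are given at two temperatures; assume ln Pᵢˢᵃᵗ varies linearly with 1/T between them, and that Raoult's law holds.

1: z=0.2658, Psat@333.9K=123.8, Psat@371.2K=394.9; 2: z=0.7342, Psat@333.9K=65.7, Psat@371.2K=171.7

T = 355.3 K

Bubble-point temperature: ΣzᵢPᵢˢᵃᵗ(T) = P. Interpolate ln Pᵢˢᵃᵗ = aᵢ + bᵢ/T.
  T = 333.9 K: ΣzᵢPᵢˢᵃᵗ = 81.14 kPa
  T = 371.2 K: ΣzᵢPᵢˢᵃᵗ = 231.03 kPa
  T = 352.5 K: ΣzᵢPᵢˢᵃᵗ = 140.39 kPa
  T = 361.9 K: ΣzᵢPᵢˢᵃᵗ = 181.45 kPa
  T = 357.2 K: ΣzᵢPᵢˢᵃᵗ = 159.86 kPa
  T = 354.9 K: ΣzᵢPᵢˢᵃᵗ = 150.08 kPa
Interpolating between 354.9 K and 357.2 K gives T ≈ 355.3 K.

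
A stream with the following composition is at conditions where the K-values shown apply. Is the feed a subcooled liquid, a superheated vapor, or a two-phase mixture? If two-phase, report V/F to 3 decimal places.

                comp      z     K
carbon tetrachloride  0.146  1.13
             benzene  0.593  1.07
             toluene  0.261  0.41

subcooled liquid

ΣzᵢKᵢ = 0.906; Σzᵢ/Kᵢ = 1.320.
Since ΣzᵢKᵢ < 1 the mixture is below its bubble point — single liquid phase.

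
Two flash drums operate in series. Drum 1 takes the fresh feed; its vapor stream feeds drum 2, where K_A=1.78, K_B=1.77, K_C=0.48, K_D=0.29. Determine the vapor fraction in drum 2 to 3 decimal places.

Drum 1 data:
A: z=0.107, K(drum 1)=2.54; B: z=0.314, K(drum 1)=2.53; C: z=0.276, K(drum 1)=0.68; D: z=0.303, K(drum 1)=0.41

Drum 1:
Let ψ₁ = V/F and solve Σ zᵢ(Kᵢ−1)/(1+ψ₁(Kᵢ−1)) = 0.
g(0) = ΣzᵢKᵢ − 1 = 0.378 and g(1) = 1 − Σzᵢ/Kᵢ = -0.311, so a root lies in (0, 1).
Newton–Raphson from ψ₁ = 0.35:
  ψ₁ = 0.350: g = 0.0952, g' = -0.622 → ψ₁ = 0.503
  ψ₁ = 0.503: g = 0.0049, g' = -0.569 → ψ₁ = 0.512
Converged at ψ₁ = 0.512.
Drum-1 compositions:
  A: x = 0.060, y = 0.152
  B: x = 0.176, y = 0.446
  C: x = 0.330, y = 0.224
  D: x = 0.434, y = 0.178
Drum-2 feed = drum-1 vapor: z₂ = (0.1520, 0.4456, 0.2244, 0.1779).
Drum 2:
Rachford–Rice: g(ψ₂) = Σ zᵢ(Kᵢ−1)/(1+ψ₂(Kᵢ−1)) = 0.
Feasibility: ΣzᵢKᵢ = 1.219, Σzᵢ/Kᵢ = 1.418 — both > 1, two phases present.
Newton–Raphson from ψ₂ = 0.56:
  ψ₂ = 0.560: g = -0.0521, g' = -0.542 → ψ₂ = 0.464
  ψ₂ = 0.464: g = -0.0023, g' = -0.498 → ψ₂ = 0.459
Converged at ψ₂ = 0.459.
  A: x = 0.112, y = 0.199
  B: x = 0.329, y = 0.583
  C: x = 0.295, y = 0.142
  D: x = 0.264, y = 0.077

V/F (drum 2) = 0.459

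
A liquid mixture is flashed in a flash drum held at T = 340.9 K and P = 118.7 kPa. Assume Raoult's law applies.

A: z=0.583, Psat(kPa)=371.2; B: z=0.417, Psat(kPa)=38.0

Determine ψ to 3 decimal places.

ψ = 0.661

Raoult's law: Kᵢ = Pᵢˢᵃᵗ/P = Pᵢˢᵃᵗ/118.7.
  K_A = 371.2/118.7 = 3.12721, K_B = 38.0/118.7 = 0.32013
Let ψ = V/F and solve Σ zᵢ(Kᵢ−1)/(1+ψ(Kᵢ−1)) = 0.
Check two-phase: ΣzᵢKᵢ = 1.957 > 1 and Σzᵢ/Kᵢ = 1.489 > 1, so g(0) = 0.957 > 0 and g(1) = -0.489 < 0.
Binary case is linear: z₁(K₁−1)(1+ψ(K₂−1)) + z₂(K₂−1)(1+ψ(K₁−1)) = 0
⇒ ψ = [z₁(K₁−1)+z₂(K₂−1)] / [−(K₁−1)(K₂−1)] = 0.9567/1.4462 = 0.661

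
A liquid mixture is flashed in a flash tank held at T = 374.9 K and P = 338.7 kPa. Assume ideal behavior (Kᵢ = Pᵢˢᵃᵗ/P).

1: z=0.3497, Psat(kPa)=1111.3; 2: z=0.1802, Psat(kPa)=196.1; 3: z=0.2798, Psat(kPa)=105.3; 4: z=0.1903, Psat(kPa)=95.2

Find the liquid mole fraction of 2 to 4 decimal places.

x_2 = 0.2034

Raoult's law: Kᵢ = Pᵢˢᵃᵗ/P = Pᵢˢᵃᵗ/338.7.
  K_1 = 1111.3/338.7 = 3.281075, K_2 = 196.1/338.7 = 0.578978, K_3 = 105.3/338.7 = 0.310895, K_4 = 95.2/338.7 = 0.281075
Material balance + equilibrium reduce to Σ zᵢ(Kᵢ−1)/(1+ψ(Kᵢ−1)) = 0.
Feasibility: ΣzᵢKᵢ = 1.3922, Σzᵢ/Kᵢ = 1.9948 — both > 1, two phases present.
Newton iteration, ψ⁰ = 0.5:
  ψ = 0.5000: g = -0.23119, g' = -0.9974 → ψ = 0.2682
  ψ = 0.2682: g = 0.00337, g' = -1.0919 → ψ = 0.2713
Converged at ψ = 0.2713.
Compositions from xᵢ = zᵢ/(1+ψ(Kᵢ−1)), yᵢ = Kᵢxᵢ:
  1: x = 0.2160, y = 0.7088
  2: x = 0.2034, y = 0.1178
  3: x = 0.3441, y = 0.1070
  4: x = 0.2364, y = 0.0664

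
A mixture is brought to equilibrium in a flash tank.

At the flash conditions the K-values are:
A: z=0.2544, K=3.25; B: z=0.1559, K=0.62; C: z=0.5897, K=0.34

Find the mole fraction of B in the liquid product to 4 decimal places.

Material balance + equilibrium reduce to Σ zᵢ(Kᵢ−1)/(1+ψ(Kᵢ−1)) = 0.
g(0) = ΣzᵢKᵢ − 1 = 0.1240 and g(1) = 1 − Σzᵢ/Kᵢ = -1.0641, so a root lies in (0, 1).
Newton–Raphson from ψ = 0.5:
  ψ = 0.5000: g = -0.38467, g' = -0.8917 → ψ = 0.0686
  ψ = 0.0686: g = 0.02734, g' = -1.2720 → ψ = 0.0901
  ψ = 0.0901: g = 0.00074, g' = -1.2048 → ψ = 0.0907
Converged at ψ = 0.0907.
Compositions from xᵢ = zᵢ/(1+ψ(Kᵢ−1)), yᵢ = Kᵢxᵢ:
  A: x = 0.2113, y = 0.6866
  B: x = 0.1615, y = 0.1001
  C: x = 0.6273, y = 0.2133

x_B = 0.1615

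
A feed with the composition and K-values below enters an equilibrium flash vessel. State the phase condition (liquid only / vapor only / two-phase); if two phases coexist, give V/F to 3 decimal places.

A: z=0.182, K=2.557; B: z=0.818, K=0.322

liquid only

ΣzᵢKᵢ = 0.729; Σzᵢ/Kᵢ = 2.612.
Since ΣzᵢKᵢ < 1 the mixture is below its bubble point — single liquid phase.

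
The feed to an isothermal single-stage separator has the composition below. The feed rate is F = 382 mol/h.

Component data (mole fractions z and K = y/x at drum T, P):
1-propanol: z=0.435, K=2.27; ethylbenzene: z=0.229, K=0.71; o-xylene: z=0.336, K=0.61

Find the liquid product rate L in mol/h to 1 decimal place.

L = 79.9 mol/h

Let ψ = V/F and solve Σ zᵢ(Kᵢ−1)/(1+ψ(Kᵢ−1)) = 0.
Feasibility: ΣzᵢKᵢ = 1.355, Σzᵢ/Kᵢ = 1.065 — both > 1, two phases present.
Iterate (Newton) starting at ψ = 0.5:
  ψ = 0.500: g = 0.0974, g' = -0.368 → ψ = 0.765
  ψ = 0.765: g = 0.0081, g' = -0.316 → ψ = 0.791
Converged at ψ = 0.791.
Then V = ψ·F = 0.7907·382 = 302.1 mol/h and L = F − V = 79.9 mol/h.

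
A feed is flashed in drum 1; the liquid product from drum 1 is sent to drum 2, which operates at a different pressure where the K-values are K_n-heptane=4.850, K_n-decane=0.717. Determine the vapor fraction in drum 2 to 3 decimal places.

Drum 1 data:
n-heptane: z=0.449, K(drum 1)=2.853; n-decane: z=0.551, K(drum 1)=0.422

V/F (drum 2) = 0.642

Drum 1:
Let ψ₁ = V/F and solve Σ zᵢ(Kᵢ−1)/(1+ψ₁(Kᵢ−1)) = 0.
Feasibility: ΣzᵢKᵢ = 1.514, Σzᵢ/Kᵢ = 1.463 — both > 1, two phases present.
Iterate (Newton) starting at ψ₁ = 0.5:
  ψ₁ = 0.500: g = -0.0161, g' = -0.780 → ψ₁ = 0.479
Converged at ψ₁ = 0.479.
Drum-1 compositions:
  n-heptane: x = 0.238, y = 0.678
  n-decane: x = 0.762, y = 0.322
Drum-2 feed = drum-1 liquid: z₂ = (0.2378, 0.7622).
Drum 2:
Let ψ₂ = V/F and solve Σ zᵢ(Kᵢ−1)/(1+ψ₂(Kᵢ−1)) = 0.
Feasibility: ΣzᵢKᵢ = 1.700, Σzᵢ/Kᵢ = 1.112 — both > 1, two phases present.
Binary case is linear: z₁(K₁−1)(1+ψ₂(K₂−1)) + z₂(K₂−1)(1+ψ₂(K₁−1)) = 0
⇒ ψ₂ = [z₁(K₁−1)+z₂(K₂−1)] / [−(K₁−1)(K₂−1)] = 0.6997/1.0896 = 0.642
  n-heptane: x = 0.068, y = 0.332
  n-decane: x = 0.932, y = 0.668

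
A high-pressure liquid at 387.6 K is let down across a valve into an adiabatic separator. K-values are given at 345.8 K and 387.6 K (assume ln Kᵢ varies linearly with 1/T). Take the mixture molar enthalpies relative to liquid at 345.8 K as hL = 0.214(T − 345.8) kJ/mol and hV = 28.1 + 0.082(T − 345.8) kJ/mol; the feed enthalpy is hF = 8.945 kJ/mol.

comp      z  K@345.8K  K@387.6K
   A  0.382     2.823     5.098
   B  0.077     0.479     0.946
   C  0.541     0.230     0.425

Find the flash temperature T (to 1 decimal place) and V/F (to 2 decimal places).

Adiabatic flash: solve Rachford–Rice at each trial T, then check hF = ψ·hV(T) + (1−ψ)·hL(T).
  T = 345.8 K: K = (2.823, 0.479, 0.230), RR gives ψ = 0.177, H_out = 4.974 kJ/mol
  T = 387.6 K: K = (5.098, 0.946, 0.425), RR gives ψ = 0.572, H_out = 21.869 kJ/mol
  T = 366.7 K: K = (3.858, 0.686, 0.318), RR gives ψ = 0.378, H_out = 14.061 kJ/mol
  T = 356.2 K: K = (3.313, 0.576, 0.272), RR gives ψ = 0.283, H_out = 9.800 kJ/mol
  T = 351.0 K: K = (3.062, 0.526, 0.250), RR gives ψ = 0.233, H_out = 7.489 kJ/mol
  T = 353.6 K: K = (3.186, 0.551, 0.261), RR gives ψ = 0.258, H_out = 8.666 kJ/mol
  T = 354.9 K: K = (3.249, 0.563, 0.266), RR gives ψ = 0.271, H_out = 9.238 kJ/mol
Linear interpolation between T = 353.6 (H_out = 8.666) and T = 354.9 (H_out = 9.238) on hF = 8.945 gives T ≈ 354.2 K, at which ψ = 0.26.

T = 354.2 K, V/F = 0.26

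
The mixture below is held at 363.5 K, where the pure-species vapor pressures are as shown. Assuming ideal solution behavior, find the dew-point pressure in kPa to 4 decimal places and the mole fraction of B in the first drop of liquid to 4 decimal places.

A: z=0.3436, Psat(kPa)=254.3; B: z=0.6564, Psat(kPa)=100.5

At the dew point ψ → 1, so Σzᵢ/Kᵢ = 1 with Kᵢ = Pᵢˢᵃᵗ/P ⇒ 1/P = Σzᵢ/Pᵢˢᵃᵗ.
1/P = 0.3436/254.3 + 0.6564/100.5 = 0.0078825 ⇒ P = 126.8633 kPa
xᵢ = zᵢP/Pᵢˢᵃᵗ ⇒ x_B = 0.6564·126.8633/100.5 = 0.8286

Pdew = 126.8633 kPa, x_B = 0.8286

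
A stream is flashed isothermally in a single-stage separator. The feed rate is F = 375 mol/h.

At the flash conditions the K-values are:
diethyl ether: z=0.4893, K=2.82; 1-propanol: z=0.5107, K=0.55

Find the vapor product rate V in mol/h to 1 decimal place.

Material balance + equilibrium reduce to Σ zᵢ(Kᵢ−1)/(1+ψ(Kᵢ−1)) = 0.
g(0) = ΣzᵢKᵢ − 1 = 0.6607 and g(1) = 1 − Σzᵢ/Kᵢ = -0.1021, so a root lies in (0, 1).
Binary case is linear: z₁(K₁−1)(1+ψ(K₂−1)) + z₂(K₂−1)(1+ψ(K₁−1)) = 0
⇒ ψ = [z₁(K₁−1)+z₂(K₂−1)] / [−(K₁−1)(K₂−1)] = 0.66071/0.81900 = 0.8067
Then V = ψ·F = 0.8067·375 = 302.5 mol/h and L = F − V = 72.5 mol/h.

V = 302.5 mol/h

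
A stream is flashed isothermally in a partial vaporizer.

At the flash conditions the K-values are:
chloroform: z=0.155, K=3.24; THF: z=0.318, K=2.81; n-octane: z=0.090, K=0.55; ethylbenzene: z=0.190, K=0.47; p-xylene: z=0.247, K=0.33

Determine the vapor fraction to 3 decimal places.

ψ = 0.533

Material balance + equilibrium reduce to Σ zᵢ(Kᵢ−1)/(1+ψ(Kᵢ−1)) = 0.
g(0) = ΣzᵢKᵢ − 1 = 0.616 and g(1) = 1 − Σzᵢ/Kᵢ = -0.477, so a root lies in (0, 1).
Newton iteration, ψ⁰ = 0.5:
  ψ = 0.500: g = 0.0278, g' = -0.840 → ψ = 0.533
Converged at ψ = 0.533.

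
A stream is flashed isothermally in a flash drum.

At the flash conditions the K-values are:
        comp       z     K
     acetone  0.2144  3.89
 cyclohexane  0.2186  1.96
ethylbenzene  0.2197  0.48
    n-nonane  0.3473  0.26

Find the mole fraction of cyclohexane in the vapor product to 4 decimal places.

y_cyclohexane = 0.3257

Newton iteration, β⁰ = 0.5:
  β = 0.5000: g = -0.16711, g' = -0.9792 → β = 0.3293
  β = 0.3293: g = -0.00077, g' = -1.0054 → β = 0.3286
Converged at β = 0.3286.
Compositions from xᵢ = zᵢ/(1+β(Kᵢ−1)), yᵢ = Kᵢxᵢ:
  acetone: x = 0.1100, y = 0.4278
  cyclohexane: x = 0.1662, y = 0.3257
  ethylbenzene: x = 0.2650, y = 0.1272
  n-nonane: x = 0.4589, y = 0.1193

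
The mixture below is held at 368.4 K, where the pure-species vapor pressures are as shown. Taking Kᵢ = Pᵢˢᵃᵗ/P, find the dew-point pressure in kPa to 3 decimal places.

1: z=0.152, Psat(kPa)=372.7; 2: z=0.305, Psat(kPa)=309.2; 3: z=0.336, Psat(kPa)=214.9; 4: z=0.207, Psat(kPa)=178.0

Pdew = 242.678 kPa

At the dew point ψ → 1, so Σzᵢ/Kᵢ = 1 with Kᵢ = Pᵢˢᵃᵗ/P ⇒ 1/P = Σzᵢ/Pᵢˢᵃᵗ.
1/P = 0.152/372.7 + 0.305/309.2 + 0.336/214.9 + 0.207/178.0 = 0.004121 ⇒ P = 242.678 kPa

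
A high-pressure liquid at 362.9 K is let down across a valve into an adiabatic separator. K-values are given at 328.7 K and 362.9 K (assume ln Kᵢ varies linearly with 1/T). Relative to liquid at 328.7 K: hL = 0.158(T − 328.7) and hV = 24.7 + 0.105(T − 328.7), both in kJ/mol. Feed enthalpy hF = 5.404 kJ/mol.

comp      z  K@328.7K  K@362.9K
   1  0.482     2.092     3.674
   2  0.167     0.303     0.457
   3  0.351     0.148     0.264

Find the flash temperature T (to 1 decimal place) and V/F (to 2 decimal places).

T = 332.7 K, V/F = 0.19

Adiabatic flash: solve Rachford–Rice at each trial T, then check hF = ψ·hV(T) + (1−ψ)·hL(T).
  T = 328.7 K: K = (2.092, 0.303, 0.148), RR gives ψ = 0.126, H_out = 3.114 kJ/mol
  T = 362.9 K: K = (3.674, 0.457, 0.264), RR gives ψ = 0.515, H_out = 17.196 kJ/mol
  T = 345.8 K: K = (2.811, 0.376, 0.201), RR gives ψ = 0.360, H_out = 11.267 kJ/mol
  T = 337.2 K: K = (2.432, 0.338, 0.173), RR gives ψ = 0.260, H_out = 7.638 kJ/mol
  T = 332.9 K: K = (2.256, 0.320, 0.160), RR gives ψ = 0.198, H_out = 5.507 kJ/mol
  T = 330.8 K: K = (2.173, 0.312, 0.154), RR gives ψ = 0.164, H_out = 4.356 kJ/mol
Linear interpolation between T = 330.8 (H_out = 4.356) and T = 332.9 (H_out = 5.507) on hF = 5.404 gives T ≈ 332.7 K, at which ψ = 0.19.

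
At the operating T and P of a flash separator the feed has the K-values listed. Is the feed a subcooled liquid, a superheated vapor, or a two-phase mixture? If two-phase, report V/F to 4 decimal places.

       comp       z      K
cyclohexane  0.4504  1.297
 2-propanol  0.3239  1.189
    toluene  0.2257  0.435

two-phase, V/F = 0.4699

ΣzᵢKᵢ = 1.0675; Σzᵢ/Kᵢ = 1.1385.
Both exceed 1, so a two-phase solution exists.
Let ψ = V/F and solve Σ zᵢ(Kᵢ−1)/(1+ψ(Kᵢ−1)) = 0.
Newton iteration, ψ⁰ = 0.48:
  ψ = 0.4800: g = -0.00177, g' = -0.1758 → ψ = 0.4699
Converged at ψ = 0.4699.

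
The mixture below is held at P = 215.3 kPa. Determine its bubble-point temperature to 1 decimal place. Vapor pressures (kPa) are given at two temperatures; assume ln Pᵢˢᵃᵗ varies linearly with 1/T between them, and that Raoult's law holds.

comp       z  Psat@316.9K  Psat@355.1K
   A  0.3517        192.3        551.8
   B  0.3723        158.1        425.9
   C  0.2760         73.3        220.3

Bubble-point temperature: ΣzᵢPᵢˢᵃᵗ(T) = P. Interpolate ln Pᵢˢᵃᵗ = aᵢ + bᵢ/T.
  T = 316.9 K: ΣzᵢPᵢˢᵃᵗ = 146.72 kPa
  T = 355.1 K: ΣzᵢPᵢˢᵃᵗ = 413.43 kPa
  T = 336.0 K: ΣzᵢPᵢˢᵃᵗ = 253.60 kPa
  T = 326.4 K: ΣzᵢPᵢˢᵃᵗ = 194.16 kPa
  T = 331.2 K: ΣzᵢPᵢˢᵃᵗ = 222.33 kPa
  T = 328.8 K: ΣzᵢPᵢˢᵃᵗ = 207.87 kPa
Interpolating between 328.8 K and 331.2 K gives T ≈ 330.0 K.

T = 330.0 K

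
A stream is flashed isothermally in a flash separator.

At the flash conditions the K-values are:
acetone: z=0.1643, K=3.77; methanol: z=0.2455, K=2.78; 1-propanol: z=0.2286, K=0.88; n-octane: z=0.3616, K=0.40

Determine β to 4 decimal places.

Newton–Raphson from β = 0.61:
  β = 0.6100: g = 0.00691, g' = -0.6807 → β = 0.6201
Converged at β = 0.6201.

β = 0.6201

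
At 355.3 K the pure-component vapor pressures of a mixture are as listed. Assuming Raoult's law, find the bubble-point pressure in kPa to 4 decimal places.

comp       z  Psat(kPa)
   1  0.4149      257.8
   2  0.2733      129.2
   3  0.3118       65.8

At the bubble point ψ → 0, so ΣzᵢKᵢ = 1 with Kᵢ = Pᵢˢᵃᵗ/P ⇒ P = ΣzᵢPᵢˢᵃᵗ.
P = 0.4149·257.8 + 0.2733·129.2 + 0.3118·65.8 = 162.7880 kPa

Pbub = 162.7880 kPa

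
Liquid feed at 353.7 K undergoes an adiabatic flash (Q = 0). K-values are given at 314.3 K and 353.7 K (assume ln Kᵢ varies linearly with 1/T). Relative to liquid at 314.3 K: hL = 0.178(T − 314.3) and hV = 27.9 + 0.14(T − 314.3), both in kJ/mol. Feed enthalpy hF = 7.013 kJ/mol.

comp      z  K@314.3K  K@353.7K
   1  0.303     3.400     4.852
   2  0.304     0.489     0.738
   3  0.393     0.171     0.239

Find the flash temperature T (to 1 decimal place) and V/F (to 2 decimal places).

T = 323.1 K, V/F = 0.20

Adiabatic flash: solve Rachford–Rice at each trial T, then check hF = ψ·hV(T) + (1−ψ)·hL(T).
  T = 314.3 K: K = (3.400, 0.489, 0.171), RR gives ψ = 0.146, H_out = 4.073 kJ/mol
  T = 353.7 K: K = (4.852, 0.738, 0.239), RR gives ψ = 0.351, H_out = 16.290 kJ/mol
  T = 334.0 K: K = (4.104, 0.608, 0.204), RR gives ψ = 0.255, H_out = 10.435 kJ/mol
  T = 324.1 K: K = (3.745, 0.547, 0.187), RR gives ψ = 0.203, H_out = 7.329 kJ/mol
  T = 319.2 K: K = (3.571, 0.518, 0.179), RR gives ψ = 0.175, H_out = 5.728 kJ/mol
  T = 321.6 K: K = (3.656, 0.532, 0.183), RR gives ψ = 0.189, H_out = 6.518 kJ/mol
  T = 322.9 K: K = (3.702, 0.540, 0.185), RR gives ψ = 0.196, H_out = 6.941 kJ/mol
Linear interpolation between T = 322.9 (H_out = 6.941) and T = 324.1 (H_out = 7.329) on hF = 7.013 gives T ≈ 323.1 K, at which ψ = 0.20.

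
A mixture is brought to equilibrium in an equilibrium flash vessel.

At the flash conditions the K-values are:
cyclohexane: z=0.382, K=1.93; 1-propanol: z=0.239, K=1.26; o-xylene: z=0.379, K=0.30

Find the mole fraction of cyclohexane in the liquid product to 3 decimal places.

Newton iteration, V/F⁰ = 0.32:
  V/F = 0.320: g = -0.0107, g' = -0.518 → V/F = 0.299
Converged at V/F = 0.299.
Compositions from xᵢ = zᵢ/(1+V/F(Kᵢ−1)), yᵢ = Kᵢxᵢ:
  cyclohexane: x = 0.299, y = 0.577
  1-propanol: x = 0.222, y = 0.279
  o-xylene: x = 0.479, y = 0.144

x_cyclohexane = 0.299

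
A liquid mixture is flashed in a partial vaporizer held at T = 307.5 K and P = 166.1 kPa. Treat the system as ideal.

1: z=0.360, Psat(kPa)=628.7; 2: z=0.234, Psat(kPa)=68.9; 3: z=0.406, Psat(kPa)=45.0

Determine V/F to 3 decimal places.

Raoult's law: Kᵢ = Pᵢˢᵃᵗ/P = Pᵢˢᵃᵗ/166.1.
  K_1 = 628.7/166.1 = 3.78507, K_2 = 68.9/166.1 = 0.41481, K_3 = 45.0/166.1 = 0.27092
Rachford–Rice: g(V/F) = Σ zᵢ(Kᵢ−1)/(1+V/F(Kᵢ−1)) = 0.
g(0) = ΣzᵢKᵢ − 1 = 0.570 and g(1) = 1 − Σzᵢ/Kᵢ = -1.158, so a root lies in (0, 1).
Newton iteration, V/F⁰ = 0.39:
  V/F = 0.390: g = -0.1104, g' = -1.198 → V/F = 0.298
  V/F = 0.298: g = 0.0042, g' = -1.304 → V/F = 0.301
Converged at V/F = 0.301.

V/F = 0.301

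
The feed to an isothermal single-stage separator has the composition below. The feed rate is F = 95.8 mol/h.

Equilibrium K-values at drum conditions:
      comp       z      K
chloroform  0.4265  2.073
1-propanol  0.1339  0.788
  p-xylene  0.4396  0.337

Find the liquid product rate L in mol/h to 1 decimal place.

L = 74.8 mol/h

Iterate (Newton) starting at V/F = 0.54:
  V/F = 0.5400: g = -0.19630, g' = -0.6734 → V/F = 0.2485
  V/F = 0.2485: g = -0.01760, g' = -0.5898 → V/F = 0.2186
  V/F = 0.2186: g = 0.00004, g' = -0.5931 → V/F = 0.2187
Converged at V/F = 0.2187.
Then V = V/F·F = 0.2187·95.8 = 21.0 mol/h and L = F − V = 74.8 mol/h.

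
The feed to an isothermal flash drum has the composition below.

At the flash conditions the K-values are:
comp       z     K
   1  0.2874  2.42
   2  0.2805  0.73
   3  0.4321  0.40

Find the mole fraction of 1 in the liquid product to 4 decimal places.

Rachford–Rice: g(V/F) = Σ zᵢ(Kᵢ−1)/(1+V/F(Kᵢ−1)) = 0.
Feasibility: ΣzᵢKᵢ = 1.0731, Σzᵢ/Kᵢ = 1.5833 — both > 1, two phases present.
Newton–Raphson from V/F = 0.5:
  V/F = 0.5000: g = -0.21927, g' = -0.5430 → V/F = 0.0962
  V/F = 0.0962: g = 0.00618, g' = -0.6454 → V/F = 0.1058
Converged at V/F = 0.1058.
Compositions from xᵢ = zᵢ/(1+V/F(Kᵢ−1)), yᵢ = Kᵢxᵢ:
  1: x = 0.2499, y = 0.6047
  2: x = 0.2887, y = 0.2108
  3: x = 0.4614, y = 0.1846

x_1 = 0.2499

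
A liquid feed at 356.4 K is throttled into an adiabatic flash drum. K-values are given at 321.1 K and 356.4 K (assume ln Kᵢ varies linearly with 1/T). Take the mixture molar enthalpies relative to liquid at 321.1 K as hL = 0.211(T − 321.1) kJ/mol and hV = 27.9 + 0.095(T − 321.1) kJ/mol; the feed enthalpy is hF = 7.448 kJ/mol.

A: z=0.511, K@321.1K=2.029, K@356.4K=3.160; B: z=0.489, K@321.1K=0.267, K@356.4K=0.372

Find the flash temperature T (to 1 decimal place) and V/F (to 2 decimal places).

T = 323.2 K, V/F = 0.25

Adiabatic flash: solve Rachford–Rice at each trial T, then check hF = ψ·hV(T) + (1−ψ)·hL(T).
  T = 321.1 K: K = (2.029, 0.267), RR gives ψ = 0.222, H_out = 6.191 kJ/mol
  T = 356.4 K: K = (3.160, 0.372), RR gives ψ = 0.587, H_out = 21.429 kJ/mol
  T = 338.8 K: K = (2.563, 0.318), RR gives ψ = 0.436, H_out = 15.016 kJ/mol
  T = 330.0 K: K = (2.289, 0.292), RR gives ψ = 0.343, H_out = 11.085 kJ/mol
  T = 325.6 K: K = (2.158, 0.280), RR gives ψ = 0.287, H_out = 8.813 kJ/mol
  T = 323.4 K: K = (2.095, 0.273), RR gives ψ = 0.257, H_out = 7.575 kJ/mol
Linear interpolation between T = 321.1 (H_out = 6.191) and T = 323.4 (H_out = 7.575) on hF = 7.448 gives T ≈ 323.2 K, at which ψ = 0.25.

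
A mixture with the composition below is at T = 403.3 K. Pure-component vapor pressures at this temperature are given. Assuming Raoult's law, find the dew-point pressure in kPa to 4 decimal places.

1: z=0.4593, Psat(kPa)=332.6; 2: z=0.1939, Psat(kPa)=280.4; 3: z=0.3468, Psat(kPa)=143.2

At the dew point ψ → 1, so Σzᵢ/Kᵢ = 1 with Kᵢ = Pᵢˢᵃᵗ/P ⇒ 1/P = Σzᵢ/Pᵢˢᵃᵗ.
1/P = 0.4593/332.6 + 0.1939/280.4 + 0.3468/143.2 = 0.0044942 ⇒ P = 222.5071 kPa

Pdew = 222.5071 kPa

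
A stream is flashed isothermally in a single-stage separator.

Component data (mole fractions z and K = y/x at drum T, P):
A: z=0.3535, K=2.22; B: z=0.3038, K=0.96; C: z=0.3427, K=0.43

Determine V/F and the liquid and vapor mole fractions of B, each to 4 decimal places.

Newton–Raphson from V/F = 0.53:
  V/F = 0.5300: g = -0.03040, g' = -0.4232 → V/F = 0.4582
  V/F = 0.4582: g = -0.00013, g' = -0.4210 → V/F = 0.4579
Converged at V/F = 0.4579.
Compositions from xᵢ = zᵢ/(1+V/F(Kᵢ−1)), yᵢ = Kᵢxᵢ:
  A: x = 0.2268, y = 0.5035
  B: x = 0.3095, y = 0.2971
  C: x = 0.4637, y = 0.1994

V/F = 0.4579, x_B = 0.3095, y_B = 0.2971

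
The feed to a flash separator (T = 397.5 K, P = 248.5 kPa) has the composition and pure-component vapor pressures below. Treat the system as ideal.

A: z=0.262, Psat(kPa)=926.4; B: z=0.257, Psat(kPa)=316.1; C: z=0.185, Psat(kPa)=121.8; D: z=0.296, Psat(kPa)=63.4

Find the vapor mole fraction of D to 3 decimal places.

y_D = 0.104

Raoult's law: Kᵢ = Pᵢˢᵃᵗ/P = Pᵢˢᵃᵗ/248.5.
  K_A = 926.4/248.5 = 3.72797, K_B = 316.1/248.5 = 1.27203, K_C = 121.8/248.5 = 0.49014, K_D = 63.4/248.5 = 0.25513
Rachford–Rice: g(ψ) = Σ zᵢ(Kᵢ−1)/(1+ψ(Kᵢ−1)) = 0.
Feasibility: ΣzᵢKᵢ = 1.470, Σzᵢ/Kᵢ = 1.810 — both > 1, two phases present.
Iterate (Newton) starting at ψ = 0.65:
  ψ = 0.650: g = -0.2514, g' = -0.992 → ψ = 0.397
  ψ = 0.397: g = -0.0248, g' = -0.872 → ψ = 0.368
Converged at ψ = 0.368.
Compositions from xᵢ = zᵢ/(1+ψ(Kᵢ−1)), yᵢ = Kᵢxᵢ:
  A: x = 0.131, y = 0.487
  B: x = 0.234, y = 0.297
  C: x = 0.228, y = 0.112
  D: x = 0.408, y = 0.104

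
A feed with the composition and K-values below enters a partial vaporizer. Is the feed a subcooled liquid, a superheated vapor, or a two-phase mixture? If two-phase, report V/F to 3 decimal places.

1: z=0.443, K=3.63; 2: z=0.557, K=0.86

superheated vapor

ΣzᵢKᵢ = 2.087; Σzᵢ/Kᵢ = 0.770.
Since Σzᵢ/Kᵢ < 1 the mixture is above its dew point — single vapor phase.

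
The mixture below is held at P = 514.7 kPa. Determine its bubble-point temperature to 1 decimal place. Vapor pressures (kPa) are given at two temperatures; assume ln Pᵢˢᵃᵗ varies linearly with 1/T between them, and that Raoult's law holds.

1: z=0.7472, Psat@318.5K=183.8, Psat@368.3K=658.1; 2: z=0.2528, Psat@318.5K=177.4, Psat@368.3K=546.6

Bubble-point temperature: ΣzᵢPᵢˢᵃᵗ(T) = P. Interpolate ln Pᵢˢᵃᵗ = aᵢ + bᵢ/T.
  T = 318.5 K: ΣzᵢPᵢˢᵃᵗ = 182.18 kPa
  T = 368.3 K: ΣzᵢPᵢˢᵃᵗ = 629.91 kPa
  T = 343.4 K: ΣzᵢPᵢˢᵃᵗ = 354.17 kPa
  T = 355.9 K: ΣzᵢPᵢˢᵃᵗ = 477.61 kPa
  T = 362.1 K: ΣzᵢPᵢˢᵃᵗ = 549.79 kPa
  T = 359.0 K: ΣzᵢPᵢˢᵃᵗ = 512.74 kPa
  T = 360.6 K: ΣzᵢPᵢˢᵃᵗ = 531.62 kPa
Interpolating between 359.0 K and 360.6 K gives T ≈ 359.2 K.

T = 359.2 K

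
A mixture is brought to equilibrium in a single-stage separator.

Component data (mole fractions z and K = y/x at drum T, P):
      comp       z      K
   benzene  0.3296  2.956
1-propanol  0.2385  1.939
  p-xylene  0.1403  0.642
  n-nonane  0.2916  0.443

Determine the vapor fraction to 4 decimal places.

ψ = 0.8268

Let ψ = V/F and solve Σ zᵢ(Kᵢ−1)/(1+ψ(Kᵢ−1)) = 0.
g(0) = ΣzᵢKᵢ − 1 = 0.6560 and g(1) = 1 − Σzᵢ/Kᵢ = -0.1113, so a root lies in (0, 1).
Iterate (Newton) starting at ψ = 0.5:
  ψ = 0.5000: g = 0.19204, g' = -0.6202 → ψ = 0.8097
  ψ = 0.8097: g = 0.01018, g' = -0.5926 → ψ = 0.8268
Converged at ψ = 0.8268.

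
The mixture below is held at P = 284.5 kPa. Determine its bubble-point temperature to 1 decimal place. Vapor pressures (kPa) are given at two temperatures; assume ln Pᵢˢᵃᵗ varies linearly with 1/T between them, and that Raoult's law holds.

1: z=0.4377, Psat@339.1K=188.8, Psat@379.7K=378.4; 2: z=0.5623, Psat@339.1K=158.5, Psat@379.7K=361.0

T = 364.9 K

Bubble-point temperature: ΣzᵢPᵢˢᵃᵗ(T) = P. Interpolate ln Pᵢˢᵃᵗ = aᵢ + bᵢ/T.
  T = 339.1 K: ΣzᵢPᵢˢᵃᵗ = 171.76 kPa
  T = 379.7 K: ΣzᵢPᵢˢᵃᵗ = 368.62 kPa
  T = 359.4 K: ΣzᵢPᵢˢᵃᵗ = 256.98 kPa
  T = 369.5 K: ΣzᵢPᵢˢᵃᵗ = 309.00 kPa
  T = 364.4 K: ΣzᵢPᵢˢᵃᵗ = 281.88 kPa
  T = 366.9 K: ΣzᵢPᵢˢᵃᵗ = 294.96 kPa
Interpolating between 364.4 K and 366.9 K gives T ≈ 364.9 K.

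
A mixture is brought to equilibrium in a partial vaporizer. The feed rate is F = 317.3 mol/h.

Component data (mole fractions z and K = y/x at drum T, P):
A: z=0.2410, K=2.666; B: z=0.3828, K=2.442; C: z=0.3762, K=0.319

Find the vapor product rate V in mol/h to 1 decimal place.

Rachford–Rice: g(V/F) = Σ zᵢ(Kᵢ−1)/(1+V/F(Kᵢ−1)) = 0.
Feasibility: ΣzᵢKᵢ = 1.6973, Σzᵢ/Kᵢ = 1.4265 — both > 1, two phases present.
Iterate (Newton) starting at V/F = 0.5:
  V/F = 0.5000: g = 0.15132, g' = -0.8690 → V/F = 0.6741
  V/F = 0.6741: g = -0.00462, g' = -0.9494 → V/F = 0.6693
Converged at V/F = 0.6693.
Then V = V/F·F = 0.6693·317.3 = 212.4 mol/h and L = F − V = 104.9 mol/h.

V = 212.4 mol/h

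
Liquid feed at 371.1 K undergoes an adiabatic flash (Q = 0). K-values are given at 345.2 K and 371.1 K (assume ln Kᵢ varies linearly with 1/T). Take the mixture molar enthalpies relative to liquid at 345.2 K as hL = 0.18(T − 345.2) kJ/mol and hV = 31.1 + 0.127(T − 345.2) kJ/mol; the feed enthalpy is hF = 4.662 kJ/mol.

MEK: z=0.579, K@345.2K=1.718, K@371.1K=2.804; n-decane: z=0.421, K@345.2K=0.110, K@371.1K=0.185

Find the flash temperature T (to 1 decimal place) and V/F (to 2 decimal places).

Adiabatic flash: solve Rachford–Rice at each trial T, then check hF = ψ·hV(T) + (1−ψ)·hL(T).
  T = 345.2 K: K = (1.718, 0.110), RR gives ψ = 0.064, H_out = 1.997 kJ/mol
  T = 371.1 K: K = (2.804, 0.185), RR gives ψ = 0.477, H_out = 18.844 kJ/mol
  T = 358.1 K: K = (2.212, 0.144), RR gives ψ = 0.329, H_out = 12.329 kJ/mol
  T = 351.6 K: K = (1.952, 0.126), RR gives ψ = 0.220, H_out = 7.928 kJ/mol
  T = 348.4 K: K = (1.832, 0.118), RR gives ψ = 0.151, H_out = 5.232 kJ/mol
  T = 346.8 K: K = (1.775, 0.114), RR gives ψ = 0.110, H_out = 3.695 kJ/mol
Linear interpolation between T = 346.8 (H_out = 3.695) and T = 348.4 (H_out = 5.232) on hF = 4.662 gives T ≈ 347.8 K, at which ψ = 0.14.

T = 347.8 K, V/F = 0.14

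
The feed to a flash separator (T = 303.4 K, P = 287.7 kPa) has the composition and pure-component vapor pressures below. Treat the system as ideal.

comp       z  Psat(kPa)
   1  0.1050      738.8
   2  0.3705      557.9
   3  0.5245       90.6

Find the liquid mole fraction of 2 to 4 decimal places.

x_2 = 0.3113

Raoult's law: Kᵢ = Pᵢˢᵃᵗ/P = Pᵢˢᵃᵗ/287.7.
  K_1 = 738.8/287.7 = 2.567953, K_2 = 557.9/287.7 = 1.939173, K_3 = 90.6/287.7 = 0.314911
Rachford–Rice: g(V/F) = Σ zᵢ(Kᵢ−1)/(1+V/F(Kᵢ−1)) = 0.
Feasibility: ΣzᵢKᵢ = 1.1533, Σzᵢ/Kᵢ = 1.8975 — both > 1, two phases present.
Newton–Raphson from V/F = 0.5:
  V/F = 0.5000: g = -0.21748, g' = -0.8019 → V/F = 0.2288
  V/F = 0.2288: g = -0.01854, g' = -0.7074 → V/F = 0.2026
  V/F = 0.2026: g = 0.00005, g' = -0.7113 → V/F = 0.2027
Converged at V/F = 0.2027.
Compositions from xᵢ = zᵢ/(1+V/F(Kᵢ−1)), yᵢ = Kᵢxᵢ:
  1: x = 0.0797, y = 0.2046
  2: x = 0.3113, y = 0.6036
  3: x = 0.6091, y = 0.1918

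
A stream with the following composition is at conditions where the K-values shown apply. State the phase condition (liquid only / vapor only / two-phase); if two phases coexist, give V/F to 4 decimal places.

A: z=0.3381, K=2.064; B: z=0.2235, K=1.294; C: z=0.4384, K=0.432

ΣzᵢKᵢ = 1.1764; Σzᵢ/Kᵢ = 1.3513.
Both exceed 1, so a two-phase solution exists.
Let ψ = V/F and solve Σ zᵢ(Kᵢ−1)/(1+ψ(Kᵢ−1)) = 0.
Newton iteration, ψ⁰ = 0.32:
  ψ = 0.3200: g = 0.02410, g' = -0.4404 → ψ = 0.3747
  ψ = 0.3747: g = 0.00004, g' = -0.4396 → ψ = 0.3748
Converged at ψ = 0.3748.

two-phase, V/F = 0.3748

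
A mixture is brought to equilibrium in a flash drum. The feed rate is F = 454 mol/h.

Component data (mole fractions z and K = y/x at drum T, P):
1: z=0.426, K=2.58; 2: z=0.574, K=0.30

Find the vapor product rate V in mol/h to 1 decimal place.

Binary case is linear: z₁(K₁−1)(1+ψ(K₂−1)) + z₂(K₂−1)(1+ψ(K₁−1)) = 0
⇒ ψ = [z₁(K₁−1)+z₂(K₂−1)] / [−(K₁−1)(K₂−1)] = 0.2713/1.1060 = 0.245
Then V = ψ·F = 0.2453·454 = 111.4 mol/h and L = F − V = 342.6 mol/h.

V = 111.4 mol/h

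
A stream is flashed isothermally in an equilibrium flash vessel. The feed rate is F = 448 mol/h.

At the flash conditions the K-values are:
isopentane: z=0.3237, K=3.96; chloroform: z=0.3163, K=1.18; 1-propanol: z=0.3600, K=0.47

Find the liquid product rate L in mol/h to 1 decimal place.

Rachford–Rice: g(ψ) = Σ zᵢ(Kᵢ−1)/(1+ψ(Kᵢ−1)) = 0.
g(0) = ΣzᵢKᵢ − 1 = 0.8243 and g(1) = 1 − Σzᵢ/Kᵢ = -0.1158, so a root lies in (0, 1).
Newton–Raphson from ψ = 0.48:
  ψ = 0.4800: g = 0.19230, g' = -0.6745 → ψ = 0.7651
  ψ = 0.7651: g = 0.02259, g' = -0.5601 → ψ = 0.8054
  ψ = 0.8054: g = -0.00005, g' = -0.5633 → ψ = 0.8053
Converged at ψ = 0.8053.
Then V = ψ·F = 0.8053·448 = 360.8 mol/h and L = F − V = 87.2 mol/h.

L = 87.2 mol/h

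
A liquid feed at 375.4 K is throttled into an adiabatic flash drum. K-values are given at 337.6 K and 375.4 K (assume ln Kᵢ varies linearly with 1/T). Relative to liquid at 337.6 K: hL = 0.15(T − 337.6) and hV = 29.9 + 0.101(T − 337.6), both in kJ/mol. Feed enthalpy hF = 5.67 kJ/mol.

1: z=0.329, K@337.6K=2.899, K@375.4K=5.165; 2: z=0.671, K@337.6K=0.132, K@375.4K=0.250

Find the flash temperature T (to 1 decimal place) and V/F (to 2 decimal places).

T = 349.9 K, V/F = 0.13

Adiabatic flash: solve Rachford–Rice at each trial T, then check hF = ψ·hV(T) + (1−ψ)·hL(T).
  T = 337.6 K: K = (2.899, 0.132), RR gives ψ = 0.026, H_out = 0.768 kJ/mol
  T = 375.4 K: K = (5.165, 0.250), RR gives ψ = 0.278, H_out = 13.455 kJ/mol
  T = 356.5 K: K = (3.929, 0.185), RR gives ψ = 0.174, H_out = 7.891 kJ/mol
  T = 347.1 K: K = (3.392, 0.157), RR gives ψ = 0.110, H_out = 4.655 kJ/mol
  T = 351.8 K: K = (3.654, 0.171), RR gives ψ = 0.144, H_out = 6.330 kJ/mol
  T = 349.5 K: K = (3.524, 0.164), RR gives ψ = 0.128, H_out = 5.527 kJ/mol
Linear interpolation between T = 349.5 (H_out = 5.527) and T = 351.8 (H_out = 6.330) on hF = 5.67 gives T ≈ 349.9 K, at which ψ = 0.13.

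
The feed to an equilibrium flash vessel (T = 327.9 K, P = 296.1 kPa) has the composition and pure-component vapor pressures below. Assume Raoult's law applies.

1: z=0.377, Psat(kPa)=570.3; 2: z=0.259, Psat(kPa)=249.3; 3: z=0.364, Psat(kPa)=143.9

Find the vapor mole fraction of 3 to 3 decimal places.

y_3 = 0.213

Raoult's law: Kᵢ = Pᵢˢᵃᵗ/P = Pᵢˢᵃᵗ/296.1.
  K_1 = 570.3/296.1 = 1.92604, K_2 = 249.3/296.1 = 0.84195, K_3 = 143.9/296.1 = 0.48598
Rachford–Rice: g(ψ) = Σ zᵢ(Kᵢ−1)/(1+ψ(Kᵢ−1)) = 0.
g(0) = ΣzᵢKᵢ − 1 = 0.121 and g(1) = 1 − Σzᵢ/Kᵢ = -0.252, so a root lies in (0, 1).
Newton–Raphson from ψ = 0.37:
  ψ = 0.370: g = -0.0145, g' = -0.333 → ψ = 0.327
Converged at ψ = 0.327.
Compositions from xᵢ = zᵢ/(1+ψ(Kᵢ−1)), yᵢ = Kᵢxᵢ:
  1: x = 0.289, y = 0.557
  2: x = 0.273, y = 0.230
  3: x = 0.437, y = 0.213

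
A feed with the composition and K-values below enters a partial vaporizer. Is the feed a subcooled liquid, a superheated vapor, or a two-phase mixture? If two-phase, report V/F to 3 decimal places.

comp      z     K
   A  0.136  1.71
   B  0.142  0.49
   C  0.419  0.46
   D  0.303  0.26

subcooled liquid

ΣzᵢKᵢ = 0.574; Σzᵢ/Kᵢ = 2.446.
Since ΣzᵢKᵢ < 1 the mixture is below its bubble point — single liquid phase.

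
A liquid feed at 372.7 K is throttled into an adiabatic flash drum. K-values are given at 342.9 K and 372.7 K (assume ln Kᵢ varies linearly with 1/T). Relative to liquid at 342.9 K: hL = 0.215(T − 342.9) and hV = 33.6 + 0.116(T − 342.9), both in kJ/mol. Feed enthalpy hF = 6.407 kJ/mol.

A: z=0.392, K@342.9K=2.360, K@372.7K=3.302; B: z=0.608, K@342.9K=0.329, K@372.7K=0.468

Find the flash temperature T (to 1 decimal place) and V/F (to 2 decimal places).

Adiabatic flash: solve Rachford–Rice at each trial T, then check hF = ψ·hV(T) + (1−ψ)·hL(T).
  T = 342.9 K: K = (2.360, 0.329), RR gives ψ = 0.137, H_out = 4.608 kJ/mol
  T = 372.7 K: K = (3.302, 0.468), RR gives ψ = 0.473, H_out = 20.896 kJ/mol
  T = 357.8 K: K = (2.811, 0.395), RR gives ψ = 0.313, H_out = 13.244 kJ/mol
  T = 350.4 K: K = (2.582, 0.362), RR gives ψ = 0.230, H_out = 9.159 kJ/mol
  T = 346.6 K: K = (2.468, 0.345), RR gives ψ = 0.184, H_out = 6.918 kJ/mol
  T = 344.8 K: K = (2.415, 0.337), RR gives ψ = 0.162, H_out = 5.812 kJ/mol
Linear interpolation between T = 344.8 (H_out = 5.812) and T = 346.6 (H_out = 6.918) on hF = 6.407 gives T ≈ 345.8 K, at which ψ = 0.17.

T = 345.8 K, V/F = 0.17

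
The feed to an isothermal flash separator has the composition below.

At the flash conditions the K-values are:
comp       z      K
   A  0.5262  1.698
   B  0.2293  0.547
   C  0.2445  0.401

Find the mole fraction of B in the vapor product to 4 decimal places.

Newton iteration, ψ⁰ = 0.47:
  ψ = 0.4700: g = -0.05925, g' = -0.3913 → ψ = 0.3186
  ψ = 0.3186: g = -0.00190, g' = -0.3698 → ψ = 0.3134
Converged at ψ = 0.3134.
Compositions from xᵢ = zᵢ/(1+ψ(Kᵢ−1)), yᵢ = Kᵢxᵢ:
  A: x = 0.4318, y = 0.7331
  B: x = 0.2672, y = 0.1462
  C: x = 0.3010, y = 0.1207

y_B = 0.1462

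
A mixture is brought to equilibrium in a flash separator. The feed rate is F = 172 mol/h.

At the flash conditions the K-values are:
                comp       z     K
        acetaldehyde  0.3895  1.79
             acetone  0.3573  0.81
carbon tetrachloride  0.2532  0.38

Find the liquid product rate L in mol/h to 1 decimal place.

Rachford–Rice: g(ψ) = Σ zᵢ(Kᵢ−1)/(1+ψ(Kᵢ−1)) = 0.
Feasibility: ΣzᵢKᵢ = 1.0828, Σzᵢ/Kᵢ = 1.3250 — both > 1, two phases present.
Newton–Raphson from ψ = 0.5:
  ψ = 0.5000: g = -0.08195, g' = -0.3451 → ψ = 0.2625
  ψ = 0.2625: g = -0.00411, g' = -0.3199 → ψ = 0.2497
Converged at ψ = 0.2497.
Then V = ψ·F = 0.2497·172 = 42.9 mol/h and L = F − V = 129.1 mol/h.

L = 129.1 mol/h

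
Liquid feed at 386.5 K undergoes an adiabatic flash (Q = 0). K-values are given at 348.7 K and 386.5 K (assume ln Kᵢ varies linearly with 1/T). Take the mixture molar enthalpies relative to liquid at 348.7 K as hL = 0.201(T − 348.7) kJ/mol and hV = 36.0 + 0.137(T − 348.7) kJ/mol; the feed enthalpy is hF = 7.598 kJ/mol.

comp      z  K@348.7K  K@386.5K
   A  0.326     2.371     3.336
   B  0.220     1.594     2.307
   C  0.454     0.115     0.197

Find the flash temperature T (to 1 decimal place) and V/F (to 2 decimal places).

Adiabatic flash: solve Rachford–Rice at each trial T, then check hF = ψ·hV(T) + (1−ψ)·hL(T).
  T = 348.7 K: K = (2.371, 1.594, 0.115), RR gives ψ = 0.179, H_out = 6.428 kJ/mol
  T = 386.5 K: K = (3.336, 2.307, 0.197), RR gives ψ = 0.436, H_out = 22.226 kJ/mol
  T = 367.6 K: K = (2.837, 1.936, 0.153), RR gives ψ = 0.327, H_out = 15.164 kJ/mol
  T = 358.1 K: K = (2.599, 1.760, 0.133), RR gives ψ = 0.260, H_out = 11.077 kJ/mol
  T = 353.4 K: K = (2.484, 1.676, 0.124), RR gives ψ = 0.221, H_out = 8.845 kJ/mol
  T = 351.0 K: K = (2.426, 1.634, 0.119), RR gives ψ = 0.200, H_out = 7.636 kJ/mol
Linear interpolation between T = 348.7 (H_out = 6.428) and T = 351.0 (H_out = 7.636) on hF = 7.598 gives T ≈ 350.9 K, at which ψ = 0.20.

T = 350.9 K, V/F = 0.20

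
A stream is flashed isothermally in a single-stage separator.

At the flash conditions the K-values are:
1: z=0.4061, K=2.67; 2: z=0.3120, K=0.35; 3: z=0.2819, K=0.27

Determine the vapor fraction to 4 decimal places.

Rachford–Rice: g(ψ) = Σ zᵢ(Kᵢ−1)/(1+ψ(Kᵢ−1)) = 0.
Feasibility: ΣzᵢKᵢ = 1.2696, Σzᵢ/Kᵢ = 2.0876 — both > 1, two phases present.
Newton iteration, ψ⁰ = 0.5:
  ψ = 0.5000: g = -0.25493, g' = -0.9982 → ψ = 0.2446
  ψ = 0.2446: g = -0.01017, g' = -0.9799 → ψ = 0.2342
  ψ = 0.2342: g = 0.00004, g' = -0.9872 → ψ = 0.2343
Converged at ψ = 0.2343.

ψ = 0.2343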